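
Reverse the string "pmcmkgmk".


Input: pmcmkgmk
Reading characters right to left:
  Position 7: 'k'
  Position 6: 'm'
  Position 5: 'g'
  Position 4: 'k'
  Position 3: 'm'
  Position 2: 'c'
  Position 1: 'm'
  Position 0: 'p'
Reversed: kmgkmcmp

kmgkmcmp


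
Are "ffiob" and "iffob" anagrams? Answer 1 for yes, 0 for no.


Strings: "ffiob", "iffob"
Sorted first:  bffio
Sorted second: bffio
Sorted forms match => anagrams

1


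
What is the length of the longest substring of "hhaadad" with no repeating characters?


Input: "hhaadad"
Sliding window (track last position of each char):
  Position 0 ('h'): window [0,0] length 1 -- new best
  Position 1 ('h'): repeat (last at 0), move window start to 1
  Position 1 ('h'): window [1,1] length 1
  Position 2 ('a'): window [1,2] length 2 -- new best
  Position 3 ('a'): repeat (last at 2), move window start to 3
  Position 3 ('a'): window [3,3] length 1
  Position 4 ('d'): window [3,4] length 2
  Position 5 ('a'): repeat (last at 3), move window start to 4
  Position 5 ('a'): window [4,5] length 2
  Position 6 ('d'): repeat (last at 4), move window start to 5
  Position 6 ('d'): window [5,6] length 2
Longest substring with no repeats: "ha" with length 2

2


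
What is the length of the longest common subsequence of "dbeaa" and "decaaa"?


LCS of "dbeaa" and "decaaa"
DP table:
           d    e    c    a    a    a
      0    0    0    0    0    0    0
  d   0    1    1    1    1    1    1
  b   0    1    1    1    1    1    1
  e   0    1    2    2    2    2    2
  a   0    1    2    2    3    3    3
  a   0    1    2    2    3    4    4
LCS length = dp[5][6] = 4

4


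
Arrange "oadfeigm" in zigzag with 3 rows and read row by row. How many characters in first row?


Zigzag "oadfeigm" into 3 rows:
Placing characters:
  'o' => row 0
  'a' => row 1
  'd' => row 2
  'f' => row 1
  'e' => row 0
  'i' => row 1
  'g' => row 2
  'm' => row 1
Rows:
  Row 0: "oe"
  Row 1: "afim"
  Row 2: "dg"
First row length: 2

2


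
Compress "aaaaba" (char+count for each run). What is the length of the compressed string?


Input: aaaaba
Runs:
  'a' x 4 => "a4"
  'b' x 1 => "b1"
  'a' x 1 => "a1"
Compressed: "a4b1a1"
Compressed length: 6

6


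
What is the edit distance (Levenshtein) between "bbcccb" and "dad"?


Computing edit distance: "bbcccb" -> "dad"
DP table:
           d    a    d
      0    1    2    3
  b   1    1    2    3
  b   2    2    2    3
  c   3    3    3    3
  c   4    4    4    4
  c   5    5    5    5
  b   6    6    6    6
Edit distance = dp[6][3] = 6

6


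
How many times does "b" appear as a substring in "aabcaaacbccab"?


Searching for "b" in "aabcaaacbccab"
Scanning each position:
  Position 0: "a" => no
  Position 1: "a" => no
  Position 2: "b" => MATCH
  Position 3: "c" => no
  Position 4: "a" => no
  Position 5: "a" => no
  Position 6: "a" => no
  Position 7: "c" => no
  Position 8: "b" => MATCH
  Position 9: "c" => no
  Position 10: "c" => no
  Position 11: "a" => no
  Position 12: "b" => MATCH
Total occurrences: 3

3


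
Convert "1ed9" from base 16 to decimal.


Input: "1ed9" in base 16
Positional expansion:
  Digit '1' (value 1) x 16^3 = 4096
  Digit 'e' (value 14) x 16^2 = 3584
  Digit 'd' (value 13) x 16^1 = 208
  Digit '9' (value 9) x 16^0 = 9
Sum = 7897

7897


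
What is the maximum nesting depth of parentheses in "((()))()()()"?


Input: "((()))()()()"
Tracking depth:
  Position 0 '(': depth becomes 1
  Position 1 '(': depth becomes 2
  Position 2 '(': depth becomes 3
  Position 3 ')': depth becomes 2
  Position 4 ')': depth becomes 1
  Position 5 ')': depth becomes 0
  Position 6 '(': depth becomes 1
  Position 7 ')': depth becomes 0
  Position 8 '(': depth becomes 1
  Position 9 ')': depth becomes 0
  Position 10 '(': depth becomes 1
  Position 11 ')': depth becomes 0
Maximum depth reached: 3

3


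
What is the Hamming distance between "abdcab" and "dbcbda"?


Comparing "abdcab" and "dbcbda" position by position:
  Position 0: 'a' vs 'd' => differ
  Position 1: 'b' vs 'b' => same
  Position 2: 'd' vs 'c' => differ
  Position 3: 'c' vs 'b' => differ
  Position 4: 'a' vs 'd' => differ
  Position 5: 'b' vs 'a' => differ
Total differences (Hamming distance): 5

5


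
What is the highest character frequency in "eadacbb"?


Input: eadacbb
Character counts:
  'a': 2
  'b': 2
  'c': 1
  'd': 1
  'e': 1
Maximum frequency: 2

2


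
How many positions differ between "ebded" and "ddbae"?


Comparing "ebded" and "ddbae" position by position:
  Position 0: 'e' vs 'd' => DIFFER
  Position 1: 'b' vs 'd' => DIFFER
  Position 2: 'd' vs 'b' => DIFFER
  Position 3: 'e' vs 'a' => DIFFER
  Position 4: 'd' vs 'e' => DIFFER
Positions that differ: 5

5


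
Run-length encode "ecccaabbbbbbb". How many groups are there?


Input: ecccaabbbbbbb
Scanning for consecutive runs:
  Group 1: 'e' x 1 (positions 0-0)
  Group 2: 'c' x 3 (positions 1-3)
  Group 3: 'a' x 2 (positions 4-5)
  Group 4: 'b' x 7 (positions 6-12)
Total groups: 4

4


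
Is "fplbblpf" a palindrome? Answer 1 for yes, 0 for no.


Input: fplbblpf
Reversed: fplbblpf
  Compare pos 0 ('f') with pos 7 ('f'): match
  Compare pos 1 ('p') with pos 6 ('p'): match
  Compare pos 2 ('l') with pos 5 ('l'): match
  Compare pos 3 ('b') with pos 4 ('b'): match
Result: palindrome

1


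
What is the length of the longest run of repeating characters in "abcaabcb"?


Input: "abcaabcb"
Scanning for longest run:
  Position 1 ('b'): new char, reset run to 1
  Position 2 ('c'): new char, reset run to 1
  Position 3 ('a'): new char, reset run to 1
  Position 4 ('a'): continues run of 'a', length=2
  Position 5 ('b'): new char, reset run to 1
  Position 6 ('c'): new char, reset run to 1
  Position 7 ('b'): new char, reset run to 1
Longest run: 'a' with length 2

2


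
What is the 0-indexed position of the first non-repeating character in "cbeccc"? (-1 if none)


Input: cbeccc
Character frequencies:
  'b': 1
  'c': 4
  'e': 1
Scanning left to right for freq == 1:
  Position 0 ('c'): freq=4, skip
  Position 1 ('b'): unique! => answer = 1

1


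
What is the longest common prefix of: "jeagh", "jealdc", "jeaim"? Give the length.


Words: jeagh, jealdc, jeaim
  Position 0: all 'j' => match
  Position 1: all 'e' => match
  Position 2: all 'a' => match
  Position 3: ('g', 'l', 'i') => mismatch, stop
LCP = "jea" (length 3)

3


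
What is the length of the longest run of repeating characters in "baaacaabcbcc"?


Input: "baaacaabcbcc"
Scanning for longest run:
  Position 1 ('a'): new char, reset run to 1
  Position 2 ('a'): continues run of 'a', length=2
  Position 3 ('a'): continues run of 'a', length=3
  Position 4 ('c'): new char, reset run to 1
  Position 5 ('a'): new char, reset run to 1
  Position 6 ('a'): continues run of 'a', length=2
  Position 7 ('b'): new char, reset run to 1
  Position 8 ('c'): new char, reset run to 1
  Position 9 ('b'): new char, reset run to 1
  Position 10 ('c'): new char, reset run to 1
  Position 11 ('c'): continues run of 'c', length=2
Longest run: 'a' with length 3

3


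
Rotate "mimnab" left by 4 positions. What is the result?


Input: "mimnab", rotate left by 4
First 4 characters: "mimn"
Remaining characters: "ab"
Concatenate remaining + first: "ab" + "mimn" = "abmimn"

abmimn


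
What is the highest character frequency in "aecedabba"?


Input: aecedabba
Character counts:
  'a': 3
  'b': 2
  'c': 1
  'd': 1
  'e': 2
Maximum frequency: 3

3


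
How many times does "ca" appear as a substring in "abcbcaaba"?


Searching for "ca" in "abcbcaaba"
Scanning each position:
  Position 0: "ab" => no
  Position 1: "bc" => no
  Position 2: "cb" => no
  Position 3: "bc" => no
  Position 4: "ca" => MATCH
  Position 5: "aa" => no
  Position 6: "ab" => no
  Position 7: "ba" => no
Total occurrences: 1

1


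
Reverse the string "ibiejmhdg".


Input: ibiejmhdg
Reading characters right to left:
  Position 8: 'g'
  Position 7: 'd'
  Position 6: 'h'
  Position 5: 'm'
  Position 4: 'j'
  Position 3: 'e'
  Position 2: 'i'
  Position 1: 'b'
  Position 0: 'i'
Reversed: gdhmjeibi

gdhmjeibi


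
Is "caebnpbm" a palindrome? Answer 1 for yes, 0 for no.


Input: caebnpbm
Reversed: mbpnbeac
  Compare pos 0 ('c') with pos 7 ('m'): MISMATCH
  Compare pos 1 ('a') with pos 6 ('b'): MISMATCH
  Compare pos 2 ('e') with pos 5 ('p'): MISMATCH
  Compare pos 3 ('b') with pos 4 ('n'): MISMATCH
Result: not a palindrome

0


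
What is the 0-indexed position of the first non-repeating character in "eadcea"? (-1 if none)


Input: eadcea
Character frequencies:
  'a': 2
  'c': 1
  'd': 1
  'e': 2
Scanning left to right for freq == 1:
  Position 0 ('e'): freq=2, skip
  Position 1 ('a'): freq=2, skip
  Position 2 ('d'): unique! => answer = 2

2


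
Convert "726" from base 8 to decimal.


Input: "726" in base 8
Positional expansion:
  Digit '7' (value 7) x 8^2 = 448
  Digit '2' (value 2) x 8^1 = 16
  Digit '6' (value 6) x 8^0 = 6
Sum = 470

470


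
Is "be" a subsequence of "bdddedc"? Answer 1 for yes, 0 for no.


Check if "be" is a subsequence of "bdddedc"
Greedy scan:
  Position 0 ('b'): matches sub[0] = 'b'
  Position 1 ('d'): no match needed
  Position 2 ('d'): no match needed
  Position 3 ('d'): no match needed
  Position 4 ('e'): matches sub[1] = 'e'
  Position 5 ('d'): no match needed
  Position 6 ('c'): no match needed
All 2 characters matched => is a subsequence

1


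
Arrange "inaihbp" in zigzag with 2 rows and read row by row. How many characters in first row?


Zigzag "inaihbp" into 2 rows:
Placing characters:
  'i' => row 0
  'n' => row 1
  'a' => row 0
  'i' => row 1
  'h' => row 0
  'b' => row 1
  'p' => row 0
Rows:
  Row 0: "iahp"
  Row 1: "nib"
First row length: 4

4


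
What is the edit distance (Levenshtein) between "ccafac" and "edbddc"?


Computing edit distance: "ccafac" -> "edbddc"
DP table:
           e    d    b    d    d    c
      0    1    2    3    4    5    6
  c   1    1    2    3    4    5    5
  c   2    2    2    3    4    5    5
  a   3    3    3    3    4    5    6
  f   4    4    4    4    4    5    6
  a   5    5    5    5    5    5    6
  c   6    6    6    6    6    6    5
Edit distance = dp[6][6] = 5

5


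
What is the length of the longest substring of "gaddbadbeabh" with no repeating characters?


Input: "gaddbadbeabh"
Sliding window (track last position of each char):
  Position 0 ('g'): window [0,0] length 1 -- new best
  Position 1 ('a'): window [0,1] length 2 -- new best
  Position 2 ('d'): window [0,2] length 3 -- new best
  Position 3 ('d'): repeat (last at 2), move window start to 3
  Position 3 ('d'): window [3,3] length 1
  Position 4 ('b'): window [3,4] length 2
  Position 5 ('a'): window [3,5] length 3
  Position 6 ('d'): repeat (last at 3), move window start to 4
  Position 6 ('d'): window [4,6] length 3
  Position 7 ('b'): repeat (last at 4), move window start to 5
  Position 7 ('b'): window [5,7] length 3
  Position 8 ('e'): window [5,8] length 4 -- new best
  Position 9 ('a'): repeat (last at 5), move window start to 6
  Position 9 ('a'): window [6,9] length 4
  Position 10 ('b'): repeat (last at 7), move window start to 8
  Position 10 ('b'): window [8,10] length 3
  Position 11 ('h'): window [8,11] length 4
Longest substring with no repeats: "adbe" with length 4

4


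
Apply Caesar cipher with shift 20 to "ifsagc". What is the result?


Caesar cipher: shift "ifsagc" by 20
  'i' (pos 8) + 20 = pos 2 = 'c'
  'f' (pos 5) + 20 = pos 25 = 'z'
  's' (pos 18) + 20 = pos 12 = 'm'
  'a' (pos 0) + 20 = pos 20 = 'u'
  'g' (pos 6) + 20 = pos 0 = 'a'
  'c' (pos 2) + 20 = pos 22 = 'w'
Result: czmuaw

czmuaw


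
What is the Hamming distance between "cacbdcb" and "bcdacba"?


Comparing "cacbdcb" and "bcdacba" position by position:
  Position 0: 'c' vs 'b' => differ
  Position 1: 'a' vs 'c' => differ
  Position 2: 'c' vs 'd' => differ
  Position 3: 'b' vs 'a' => differ
  Position 4: 'd' vs 'c' => differ
  Position 5: 'c' vs 'b' => differ
  Position 6: 'b' vs 'a' => differ
Total differences (Hamming distance): 7

7


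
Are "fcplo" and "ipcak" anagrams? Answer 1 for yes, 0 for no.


Strings: "fcplo", "ipcak"
Sorted first:  cflop
Sorted second: acikp
Differ at position 0: 'c' vs 'a' => not anagrams

0


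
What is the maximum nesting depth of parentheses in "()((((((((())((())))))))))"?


Input: "()((((((((())((())))))))))"
Tracking depth:
  Position 0 '(': depth becomes 1
  Position 1 ')': depth becomes 0
  Position 2 '(': depth becomes 1
  Position 3 '(': depth becomes 2
  Position 4 '(': depth becomes 3
  Position 5 '(': depth becomes 4
  Position 6 '(': depth becomes 5
  Position 7 '(': depth becomes 6
  Position 8 '(': depth becomes 7
  Position 9 '(': depth becomes 8
  Position 10 '(': depth becomes 9
  Position 11 ')': depth becomes 8
  Position 12 ')': depth becomes 7
  Position 13 '(': depth becomes 8
  Position 14 '(': depth becomes 9
  Position 15 '(': depth becomes 10
  Position 16 ')': depth becomes 9
  Position 17 ')': depth becomes 8
  Position 18 ')': depth becomes 7
  Position 19 ')': depth becomes 6
  Position 20 ')': depth becomes 5
  Position 21 ')': depth becomes 4
  Position 22 ')': depth becomes 3
  Position 23 ')': depth becomes 2
  Position 24 ')': depth becomes 1
  Position 25 ')': depth becomes 0
Maximum depth reached: 10

10


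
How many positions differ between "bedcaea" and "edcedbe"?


Comparing "bedcaea" and "edcedbe" position by position:
  Position 0: 'b' vs 'e' => DIFFER
  Position 1: 'e' vs 'd' => DIFFER
  Position 2: 'd' vs 'c' => DIFFER
  Position 3: 'c' vs 'e' => DIFFER
  Position 4: 'a' vs 'd' => DIFFER
  Position 5: 'e' vs 'b' => DIFFER
  Position 6: 'a' vs 'e' => DIFFER
Positions that differ: 7

7


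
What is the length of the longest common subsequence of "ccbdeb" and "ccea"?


LCS of "ccbdeb" and "ccea"
DP table:
           c    c    e    a
      0    0    0    0    0
  c   0    1    1    1    1
  c   0    1    2    2    2
  b   0    1    2    2    2
  d   0    1    2    2    2
  e   0    1    2    3    3
  b   0    1    2    3    3
LCS length = dp[6][4] = 3

3


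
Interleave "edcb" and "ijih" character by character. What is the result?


Interleaving "edcb" and "ijih":
  Position 0: 'e' from first, 'i' from second => "ei"
  Position 1: 'd' from first, 'j' from second => "dj"
  Position 2: 'c' from first, 'i' from second => "ci"
  Position 3: 'b' from first, 'h' from second => "bh"
Result: eidjcibh

eidjcibh


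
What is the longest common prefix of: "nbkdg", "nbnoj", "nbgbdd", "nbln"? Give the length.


Words: nbkdg, nbnoj, nbgbdd, nbln
  Position 0: all 'n' => match
  Position 1: all 'b' => match
  Position 2: ('k', 'n', 'g', 'l') => mismatch, stop
LCP = "nb" (length 2)

2


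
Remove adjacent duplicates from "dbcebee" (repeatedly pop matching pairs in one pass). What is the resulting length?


Input: dbcebee
Stack-based adjacent duplicate removal:
  Read 'd': push. Stack: d
  Read 'b': push. Stack: db
  Read 'c': push. Stack: dbc
  Read 'e': push. Stack: dbce
  Read 'b': push. Stack: dbceb
  Read 'e': push. Stack: dbcebe
  Read 'e': matches stack top 'e' => pop. Stack: dbceb
Final stack: "dbceb" (length 5)

5


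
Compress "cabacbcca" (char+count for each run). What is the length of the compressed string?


Input: cabacbcca
Runs:
  'c' x 1 => "c1"
  'a' x 1 => "a1"
  'b' x 1 => "b1"
  'a' x 1 => "a1"
  'c' x 1 => "c1"
  'b' x 1 => "b1"
  'c' x 2 => "c2"
  'a' x 1 => "a1"
Compressed: "c1a1b1a1c1b1c2a1"
Compressed length: 16

16


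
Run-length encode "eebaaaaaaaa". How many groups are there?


Input: eebaaaaaaaa
Scanning for consecutive runs:
  Group 1: 'e' x 2 (positions 0-1)
  Group 2: 'b' x 1 (positions 2-2)
  Group 3: 'a' x 8 (positions 3-10)
Total groups: 3

3


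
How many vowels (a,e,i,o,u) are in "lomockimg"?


Input: lomockimg
Checking each character:
  'l' at position 0: consonant
  'o' at position 1: vowel (running total: 1)
  'm' at position 2: consonant
  'o' at position 3: vowel (running total: 2)
  'c' at position 4: consonant
  'k' at position 5: consonant
  'i' at position 6: vowel (running total: 3)
  'm' at position 7: consonant
  'g' at position 8: consonant
Total vowels: 3

3


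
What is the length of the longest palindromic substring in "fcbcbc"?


Input: "fcbcbc"
Checking substrings for palindromes:
  [1:6] "cbcbc" (len 5) => palindrome
  [1:4] "cbc" (len 3) => palindrome
  [2:5] "bcb" (len 3) => palindrome
  [3:6] "cbc" (len 3) => palindrome
Longest palindromic substring: "cbcbc" with length 5

5


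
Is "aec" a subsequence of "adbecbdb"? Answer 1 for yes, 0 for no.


Check if "aec" is a subsequence of "adbecbdb"
Greedy scan:
  Position 0 ('a'): matches sub[0] = 'a'
  Position 1 ('d'): no match needed
  Position 2 ('b'): no match needed
  Position 3 ('e'): matches sub[1] = 'e'
  Position 4 ('c'): matches sub[2] = 'c'
  Position 5 ('b'): no match needed
  Position 6 ('d'): no match needed
  Position 7 ('b'): no match needed
All 3 characters matched => is a subsequence

1


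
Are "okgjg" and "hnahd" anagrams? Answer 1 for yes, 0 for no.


Strings: "okgjg", "hnahd"
Sorted first:  ggjko
Sorted second: adhhn
Differ at position 0: 'g' vs 'a' => not anagrams

0


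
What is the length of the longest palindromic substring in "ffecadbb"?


Input: "ffecadbb"
Checking substrings for palindromes:
  [0:2] "ff" (len 2) => palindrome
  [6:8] "bb" (len 2) => palindrome
Longest palindromic substring: "ff" with length 2

2


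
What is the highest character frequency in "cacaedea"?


Input: cacaedea
Character counts:
  'a': 3
  'c': 2
  'd': 1
  'e': 2
Maximum frequency: 3

3


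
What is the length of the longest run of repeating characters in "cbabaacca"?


Input: "cbabaacca"
Scanning for longest run:
  Position 1 ('b'): new char, reset run to 1
  Position 2 ('a'): new char, reset run to 1
  Position 3 ('b'): new char, reset run to 1
  Position 4 ('a'): new char, reset run to 1
  Position 5 ('a'): continues run of 'a', length=2
  Position 6 ('c'): new char, reset run to 1
  Position 7 ('c'): continues run of 'c', length=2
  Position 8 ('a'): new char, reset run to 1
Longest run: 'a' with length 2

2


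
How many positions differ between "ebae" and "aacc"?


Comparing "ebae" and "aacc" position by position:
  Position 0: 'e' vs 'a' => DIFFER
  Position 1: 'b' vs 'a' => DIFFER
  Position 2: 'a' vs 'c' => DIFFER
  Position 3: 'e' vs 'c' => DIFFER
Positions that differ: 4

4


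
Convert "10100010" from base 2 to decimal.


Input: "10100010" in base 2
Positional expansion:
  Digit '1' (value 1) x 2^7 = 128
  Digit '0' (value 0) x 2^6 = 0
  Digit '1' (value 1) x 2^5 = 32
  Digit '0' (value 0) x 2^4 = 0
  Digit '0' (value 0) x 2^3 = 0
  Digit '0' (value 0) x 2^2 = 0
  Digit '1' (value 1) x 2^1 = 2
  Digit '0' (value 0) x 2^0 = 0
Sum = 162

162


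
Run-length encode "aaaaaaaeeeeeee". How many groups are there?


Input: aaaaaaaeeeeeee
Scanning for consecutive runs:
  Group 1: 'a' x 7 (positions 0-6)
  Group 2: 'e' x 7 (positions 7-13)
Total groups: 2

2


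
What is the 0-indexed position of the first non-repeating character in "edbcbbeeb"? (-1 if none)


Input: edbcbbeeb
Character frequencies:
  'b': 4
  'c': 1
  'd': 1
  'e': 3
Scanning left to right for freq == 1:
  Position 0 ('e'): freq=3, skip
  Position 1 ('d'): unique! => answer = 1

1


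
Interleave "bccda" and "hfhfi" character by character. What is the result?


Interleaving "bccda" and "hfhfi":
  Position 0: 'b' from first, 'h' from second => "bh"
  Position 1: 'c' from first, 'f' from second => "cf"
  Position 2: 'c' from first, 'h' from second => "ch"
  Position 3: 'd' from first, 'f' from second => "df"
  Position 4: 'a' from first, 'i' from second => "ai"
Result: bhcfchdfai

bhcfchdfai


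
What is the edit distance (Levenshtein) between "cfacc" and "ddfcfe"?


Computing edit distance: "cfacc" -> "ddfcfe"
DP table:
           d    d    f    c    f    e
      0    1    2    3    4    5    6
  c   1    1    2    3    3    4    5
  f   2    2    2    2    3    3    4
  a   3    3    3    3    3    4    4
  c   4    4    4    4    3    4    5
  c   5    5    5    5    4    4    5
Edit distance = dp[5][6] = 5

5


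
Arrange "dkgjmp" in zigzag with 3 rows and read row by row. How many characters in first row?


Zigzag "dkgjmp" into 3 rows:
Placing characters:
  'd' => row 0
  'k' => row 1
  'g' => row 2
  'j' => row 1
  'm' => row 0
  'p' => row 1
Rows:
  Row 0: "dm"
  Row 1: "kjp"
  Row 2: "g"
First row length: 2

2


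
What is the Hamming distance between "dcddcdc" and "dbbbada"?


Comparing "dcddcdc" and "dbbbada" position by position:
  Position 0: 'd' vs 'd' => same
  Position 1: 'c' vs 'b' => differ
  Position 2: 'd' vs 'b' => differ
  Position 3: 'd' vs 'b' => differ
  Position 4: 'c' vs 'a' => differ
  Position 5: 'd' vs 'd' => same
  Position 6: 'c' vs 'a' => differ
Total differences (Hamming distance): 5

5


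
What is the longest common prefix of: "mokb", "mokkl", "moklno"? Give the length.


Words: mokb, mokkl, moklno
  Position 0: all 'm' => match
  Position 1: all 'o' => match
  Position 2: all 'k' => match
  Position 3: ('b', 'k', 'l') => mismatch, stop
LCP = "mok" (length 3)

3


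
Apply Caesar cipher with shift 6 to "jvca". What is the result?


Caesar cipher: shift "jvca" by 6
  'j' (pos 9) + 6 = pos 15 = 'p'
  'v' (pos 21) + 6 = pos 1 = 'b'
  'c' (pos 2) + 6 = pos 8 = 'i'
  'a' (pos 0) + 6 = pos 6 = 'g'
Result: pbig

pbig


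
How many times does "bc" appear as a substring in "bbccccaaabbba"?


Searching for "bc" in "bbccccaaabbba"
Scanning each position:
  Position 0: "bb" => no
  Position 1: "bc" => MATCH
  Position 2: "cc" => no
  Position 3: "cc" => no
  Position 4: "cc" => no
  Position 5: "ca" => no
  Position 6: "aa" => no
  Position 7: "aa" => no
  Position 8: "ab" => no
  Position 9: "bb" => no
  Position 10: "bb" => no
  Position 11: "ba" => no
Total occurrences: 1

1


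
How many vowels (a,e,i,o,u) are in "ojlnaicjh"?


Input: ojlnaicjh
Checking each character:
  'o' at position 0: vowel (running total: 1)
  'j' at position 1: consonant
  'l' at position 2: consonant
  'n' at position 3: consonant
  'a' at position 4: vowel (running total: 2)
  'i' at position 5: vowel (running total: 3)
  'c' at position 6: consonant
  'j' at position 7: consonant
  'h' at position 8: consonant
Total vowels: 3

3


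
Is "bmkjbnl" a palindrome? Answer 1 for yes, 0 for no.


Input: bmkjbnl
Reversed: lnbjkmb
  Compare pos 0 ('b') with pos 6 ('l'): MISMATCH
  Compare pos 1 ('m') with pos 5 ('n'): MISMATCH
  Compare pos 2 ('k') with pos 4 ('b'): MISMATCH
Result: not a palindrome

0


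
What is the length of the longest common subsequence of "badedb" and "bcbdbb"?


LCS of "badedb" and "bcbdbb"
DP table:
           b    c    b    d    b    b
      0    0    0    0    0    0    0
  b   0    1    1    1    1    1    1
  a   0    1    1    1    1    1    1
  d   0    1    1    1    2    2    2
  e   0    1    1    1    2    2    2
  d   0    1    1    1    2    2    2
  b   0    1    1    2    2    3    3
LCS length = dp[6][6] = 3

3


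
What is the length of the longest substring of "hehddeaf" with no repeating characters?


Input: "hehddeaf"
Sliding window (track last position of each char):
  Position 0 ('h'): window [0,0] length 1 -- new best
  Position 1 ('e'): window [0,1] length 2 -- new best
  Position 2 ('h'): repeat (last at 0), move window start to 1
  Position 2 ('h'): window [1,2] length 2
  Position 3 ('d'): window [1,3] length 3 -- new best
  Position 4 ('d'): repeat (last at 3), move window start to 4
  Position 4 ('d'): window [4,4] length 1
  Position 5 ('e'): window [4,5] length 2
  Position 6 ('a'): window [4,6] length 3
  Position 7 ('f'): window [4,7] length 4 -- new best
Longest substring with no repeats: "deaf" with length 4

4


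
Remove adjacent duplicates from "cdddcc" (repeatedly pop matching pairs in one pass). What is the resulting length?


Input: cdddcc
Stack-based adjacent duplicate removal:
  Read 'c': push. Stack: c
  Read 'd': push. Stack: cd
  Read 'd': matches stack top 'd' => pop. Stack: c
  Read 'd': push. Stack: cd
  Read 'c': push. Stack: cdc
  Read 'c': matches stack top 'c' => pop. Stack: cd
Final stack: "cd" (length 2)

2


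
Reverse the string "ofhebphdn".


Input: ofhebphdn
Reading characters right to left:
  Position 8: 'n'
  Position 7: 'd'
  Position 6: 'h'
  Position 5: 'p'
  Position 4: 'b'
  Position 3: 'e'
  Position 2: 'h'
  Position 1: 'f'
  Position 0: 'o'
Reversed: ndhpbehfo

ndhpbehfo


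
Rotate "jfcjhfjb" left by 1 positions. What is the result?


Input: "jfcjhfjb", rotate left by 1
First 1 characters: "j"
Remaining characters: "fcjhfjb"
Concatenate remaining + first: "fcjhfjb" + "j" = "fcjhfjbj"

fcjhfjbj


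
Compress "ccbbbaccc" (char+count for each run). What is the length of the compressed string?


Input: ccbbbaccc
Runs:
  'c' x 2 => "c2"
  'b' x 3 => "b3"
  'a' x 1 => "a1"
  'c' x 3 => "c3"
Compressed: "c2b3a1c3"
Compressed length: 8

8


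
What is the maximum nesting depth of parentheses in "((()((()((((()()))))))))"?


Input: "((()((()((((()()))))))))"
Tracking depth:
  Position 0 '(': depth becomes 1
  Position 1 '(': depth becomes 2
  Position 2 '(': depth becomes 3
  Position 3 ')': depth becomes 2
  Position 4 '(': depth becomes 3
  Position 5 '(': depth becomes 4
  Position 6 '(': depth becomes 5
  Position 7 ')': depth becomes 4
  Position 8 '(': depth becomes 5
  Position 9 '(': depth becomes 6
  Position 10 '(': depth becomes 7
  Position 11 '(': depth becomes 8
  Position 12 '(': depth becomes 9
  Position 13 ')': depth becomes 8
  Position 14 '(': depth becomes 9
  Position 15 ')': depth becomes 8
  Position 16 ')': depth becomes 7
  Position 17 ')': depth becomes 6
  Position 18 ')': depth becomes 5
  Position 19 ')': depth becomes 4
  Position 20 ')': depth becomes 3
  Position 21 ')': depth becomes 2
  Position 22 ')': depth becomes 1
  Position 23 ')': depth becomes 0
Maximum depth reached: 9

9


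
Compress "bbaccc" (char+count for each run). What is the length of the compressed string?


Input: bbaccc
Runs:
  'b' x 2 => "b2"
  'a' x 1 => "a1"
  'c' x 3 => "c3"
Compressed: "b2a1c3"
Compressed length: 6

6


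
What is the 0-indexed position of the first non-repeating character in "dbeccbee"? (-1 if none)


Input: dbeccbee
Character frequencies:
  'b': 2
  'c': 2
  'd': 1
  'e': 3
Scanning left to right for freq == 1:
  Position 0 ('d'): unique! => answer = 0

0


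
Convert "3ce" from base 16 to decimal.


Input: "3ce" in base 16
Positional expansion:
  Digit '3' (value 3) x 16^2 = 768
  Digit 'c' (value 12) x 16^1 = 192
  Digit 'e' (value 14) x 16^0 = 14
Sum = 974

974


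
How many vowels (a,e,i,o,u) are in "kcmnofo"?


Input: kcmnofo
Checking each character:
  'k' at position 0: consonant
  'c' at position 1: consonant
  'm' at position 2: consonant
  'n' at position 3: consonant
  'o' at position 4: vowel (running total: 1)
  'f' at position 5: consonant
  'o' at position 6: vowel (running total: 2)
Total vowels: 2

2


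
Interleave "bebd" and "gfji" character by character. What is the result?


Interleaving "bebd" and "gfji":
  Position 0: 'b' from first, 'g' from second => "bg"
  Position 1: 'e' from first, 'f' from second => "ef"
  Position 2: 'b' from first, 'j' from second => "bj"
  Position 3: 'd' from first, 'i' from second => "di"
Result: bgefbjdi

bgefbjdi


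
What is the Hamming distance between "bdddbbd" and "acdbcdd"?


Comparing "bdddbbd" and "acdbcdd" position by position:
  Position 0: 'b' vs 'a' => differ
  Position 1: 'd' vs 'c' => differ
  Position 2: 'd' vs 'd' => same
  Position 3: 'd' vs 'b' => differ
  Position 4: 'b' vs 'c' => differ
  Position 5: 'b' vs 'd' => differ
  Position 6: 'd' vs 'd' => same
Total differences (Hamming distance): 5

5


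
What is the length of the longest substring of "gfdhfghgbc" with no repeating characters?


Input: "gfdhfghgbc"
Sliding window (track last position of each char):
  Position 0 ('g'): window [0,0] length 1 -- new best
  Position 1 ('f'): window [0,1] length 2 -- new best
  Position 2 ('d'): window [0,2] length 3 -- new best
  Position 3 ('h'): window [0,3] length 4 -- new best
  Position 4 ('f'): repeat (last at 1), move window start to 2
  Position 4 ('f'): window [2,4] length 3
  Position 5 ('g'): window [2,5] length 4
  Position 6 ('h'): repeat (last at 3), move window start to 4
  Position 6 ('h'): window [4,6] length 3
  Position 7 ('g'): repeat (last at 5), move window start to 6
  Position 7 ('g'): window [6,7] length 2
  Position 8 ('b'): window [6,8] length 3
  Position 9 ('c'): window [6,9] length 4
Longest substring with no repeats: "gfdh" with length 4

4


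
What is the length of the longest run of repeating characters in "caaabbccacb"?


Input: "caaabbccacb"
Scanning for longest run:
  Position 1 ('a'): new char, reset run to 1
  Position 2 ('a'): continues run of 'a', length=2
  Position 3 ('a'): continues run of 'a', length=3
  Position 4 ('b'): new char, reset run to 1
  Position 5 ('b'): continues run of 'b', length=2
  Position 6 ('c'): new char, reset run to 1
  Position 7 ('c'): continues run of 'c', length=2
  Position 8 ('a'): new char, reset run to 1
  Position 9 ('c'): new char, reset run to 1
  Position 10 ('b'): new char, reset run to 1
Longest run: 'a' with length 3

3


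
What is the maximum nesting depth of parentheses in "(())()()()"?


Input: "(())()()()"
Tracking depth:
  Position 0 '(': depth becomes 1
  Position 1 '(': depth becomes 2
  Position 2 ')': depth becomes 1
  Position 3 ')': depth becomes 0
  Position 4 '(': depth becomes 1
  Position 5 ')': depth becomes 0
  Position 6 '(': depth becomes 1
  Position 7 ')': depth becomes 0
  Position 8 '(': depth becomes 1
  Position 9 ')': depth becomes 0
Maximum depth reached: 2

2


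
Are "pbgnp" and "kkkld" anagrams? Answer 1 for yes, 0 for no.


Strings: "pbgnp", "kkkld"
Sorted first:  bgnpp
Sorted second: dkkkl
Differ at position 0: 'b' vs 'd' => not anagrams

0


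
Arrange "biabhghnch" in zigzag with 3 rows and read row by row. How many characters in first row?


Zigzag "biabhghnch" into 3 rows:
Placing characters:
  'b' => row 0
  'i' => row 1
  'a' => row 2
  'b' => row 1
  'h' => row 0
  'g' => row 1
  'h' => row 2
  'n' => row 1
  'c' => row 0
  'h' => row 1
Rows:
  Row 0: "bhc"
  Row 1: "ibgnh"
  Row 2: "ah"
First row length: 3

3


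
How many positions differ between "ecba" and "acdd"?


Comparing "ecba" and "acdd" position by position:
  Position 0: 'e' vs 'a' => DIFFER
  Position 1: 'c' vs 'c' => same
  Position 2: 'b' vs 'd' => DIFFER
  Position 3: 'a' vs 'd' => DIFFER
Positions that differ: 3

3


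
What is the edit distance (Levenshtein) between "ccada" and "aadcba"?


Computing edit distance: "ccada" -> "aadcba"
DP table:
           a    a    d    c    b    a
      0    1    2    3    4    5    6
  c   1    1    2    3    3    4    5
  c   2    2    2    3    3    4    5
  a   3    2    2    3    4    4    4
  d   4    3    3    2    3    4    5
  a   5    4    3    3    3    4    4
Edit distance = dp[5][6] = 4

4


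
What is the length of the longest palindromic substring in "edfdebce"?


Input: "edfdebce"
Checking substrings for palindromes:
  [0:5] "edfde" (len 5) => palindrome
  [1:4] "dfd" (len 3) => palindrome
Longest palindromic substring: "edfde" with length 5

5


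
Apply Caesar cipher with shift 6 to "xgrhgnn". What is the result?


Caesar cipher: shift "xgrhgnn" by 6
  'x' (pos 23) + 6 = pos 3 = 'd'
  'g' (pos 6) + 6 = pos 12 = 'm'
  'r' (pos 17) + 6 = pos 23 = 'x'
  'h' (pos 7) + 6 = pos 13 = 'n'
  'g' (pos 6) + 6 = pos 12 = 'm'
  'n' (pos 13) + 6 = pos 19 = 't'
  'n' (pos 13) + 6 = pos 19 = 't'
Result: dmxnmtt

dmxnmtt


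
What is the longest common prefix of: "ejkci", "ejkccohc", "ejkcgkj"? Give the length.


Words: ejkci, ejkccohc, ejkcgkj
  Position 0: all 'e' => match
  Position 1: all 'j' => match
  Position 2: all 'k' => match
  Position 3: all 'c' => match
  Position 4: ('i', 'c', 'g') => mismatch, stop
LCP = "ejkc" (length 4)

4


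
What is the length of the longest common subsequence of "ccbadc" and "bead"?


LCS of "ccbadc" and "bead"
DP table:
           b    e    a    d
      0    0    0    0    0
  c   0    0    0    0    0
  c   0    0    0    0    0
  b   0    1    1    1    1
  a   0    1    1    2    2
  d   0    1    1    2    3
  c   0    1    1    2    3
LCS length = dp[6][4] = 3

3


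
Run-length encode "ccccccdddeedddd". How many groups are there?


Input: ccccccdddeedddd
Scanning for consecutive runs:
  Group 1: 'c' x 6 (positions 0-5)
  Group 2: 'd' x 3 (positions 6-8)
  Group 3: 'e' x 2 (positions 9-10)
  Group 4: 'd' x 4 (positions 11-14)
Total groups: 4

4


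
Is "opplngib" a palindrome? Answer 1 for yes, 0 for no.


Input: opplngib
Reversed: bignlppo
  Compare pos 0 ('o') with pos 7 ('b'): MISMATCH
  Compare pos 1 ('p') with pos 6 ('i'): MISMATCH
  Compare pos 2 ('p') with pos 5 ('g'): MISMATCH
  Compare pos 3 ('l') with pos 4 ('n'): MISMATCH
Result: not a palindrome

0


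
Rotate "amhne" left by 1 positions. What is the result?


Input: "amhne", rotate left by 1
First 1 characters: "a"
Remaining characters: "mhne"
Concatenate remaining + first: "mhne" + "a" = "mhnea"

mhnea


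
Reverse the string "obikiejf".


Input: obikiejf
Reading characters right to left:
  Position 7: 'f'
  Position 6: 'j'
  Position 5: 'e'
  Position 4: 'i'
  Position 3: 'k'
  Position 2: 'i'
  Position 1: 'b'
  Position 0: 'o'
Reversed: fjeikibo

fjeikibo


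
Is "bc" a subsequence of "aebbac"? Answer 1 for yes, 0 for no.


Check if "bc" is a subsequence of "aebbac"
Greedy scan:
  Position 0 ('a'): no match needed
  Position 1 ('e'): no match needed
  Position 2 ('b'): matches sub[0] = 'b'
  Position 3 ('b'): no match needed
  Position 4 ('a'): no match needed
  Position 5 ('c'): matches sub[1] = 'c'
All 2 characters matched => is a subsequence

1


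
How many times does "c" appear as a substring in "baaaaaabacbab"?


Searching for "c" in "baaaaaabacbab"
Scanning each position:
  Position 0: "b" => no
  Position 1: "a" => no
  Position 2: "a" => no
  Position 3: "a" => no
  Position 4: "a" => no
  Position 5: "a" => no
  Position 6: "a" => no
  Position 7: "b" => no
  Position 8: "a" => no
  Position 9: "c" => MATCH
  Position 10: "b" => no
  Position 11: "a" => no
  Position 12: "b" => no
Total occurrences: 1

1


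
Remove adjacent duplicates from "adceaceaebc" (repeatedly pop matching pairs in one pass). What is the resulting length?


Input: adceaceaebc
Stack-based adjacent duplicate removal:
  Read 'a': push. Stack: a
  Read 'd': push. Stack: ad
  Read 'c': push. Stack: adc
  Read 'e': push. Stack: adce
  Read 'a': push. Stack: adcea
  Read 'c': push. Stack: adceac
  Read 'e': push. Stack: adceace
  Read 'a': push. Stack: adceacea
  Read 'e': push. Stack: adceaceae
  Read 'b': push. Stack: adceaceaeb
  Read 'c': push. Stack: adceaceaebc
Final stack: "adceaceaebc" (length 11)

11


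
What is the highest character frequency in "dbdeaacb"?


Input: dbdeaacb
Character counts:
  'a': 2
  'b': 2
  'c': 1
  'd': 2
  'e': 1
Maximum frequency: 2

2


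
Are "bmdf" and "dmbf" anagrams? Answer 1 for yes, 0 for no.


Strings: "bmdf", "dmbf"
Sorted first:  bdfm
Sorted second: bdfm
Sorted forms match => anagrams

1


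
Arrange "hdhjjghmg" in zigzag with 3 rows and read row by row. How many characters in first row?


Zigzag "hdhjjghmg" into 3 rows:
Placing characters:
  'h' => row 0
  'd' => row 1
  'h' => row 2
  'j' => row 1
  'j' => row 0
  'g' => row 1
  'h' => row 2
  'm' => row 1
  'g' => row 0
Rows:
  Row 0: "hjg"
  Row 1: "djgm"
  Row 2: "hh"
First row length: 3

3


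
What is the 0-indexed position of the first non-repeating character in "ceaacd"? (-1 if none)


Input: ceaacd
Character frequencies:
  'a': 2
  'c': 2
  'd': 1
  'e': 1
Scanning left to right for freq == 1:
  Position 0 ('c'): freq=2, skip
  Position 1 ('e'): unique! => answer = 1

1


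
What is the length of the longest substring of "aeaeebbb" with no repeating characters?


Input: "aeaeebbb"
Sliding window (track last position of each char):
  Position 0 ('a'): window [0,0] length 1 -- new best
  Position 1 ('e'): window [0,1] length 2 -- new best
  Position 2 ('a'): repeat (last at 0), move window start to 1
  Position 2 ('a'): window [1,2] length 2
  Position 3 ('e'): repeat (last at 1), move window start to 2
  Position 3 ('e'): window [2,3] length 2
  Position 4 ('e'): repeat (last at 3), move window start to 4
  Position 4 ('e'): window [4,4] length 1
  Position 5 ('b'): window [4,5] length 2
  Position 6 ('b'): repeat (last at 5), move window start to 6
  Position 6 ('b'): window [6,6] length 1
  Position 7 ('b'): repeat (last at 6), move window start to 7
  Position 7 ('b'): window [7,7] length 1
Longest substring with no repeats: "ae" with length 2

2


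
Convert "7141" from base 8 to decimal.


Input: "7141" in base 8
Positional expansion:
  Digit '7' (value 7) x 8^3 = 3584
  Digit '1' (value 1) x 8^2 = 64
  Digit '4' (value 4) x 8^1 = 32
  Digit '1' (value 1) x 8^0 = 1
Sum = 3681

3681


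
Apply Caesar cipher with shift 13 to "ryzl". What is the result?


Caesar cipher: shift "ryzl" by 13
  'r' (pos 17) + 13 = pos 4 = 'e'
  'y' (pos 24) + 13 = pos 11 = 'l'
  'z' (pos 25) + 13 = pos 12 = 'm'
  'l' (pos 11) + 13 = pos 24 = 'y'
Result: elmy

elmy


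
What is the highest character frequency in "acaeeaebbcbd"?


Input: acaeeaebbcbd
Character counts:
  'a': 3
  'b': 3
  'c': 2
  'd': 1
  'e': 3
Maximum frequency: 3

3


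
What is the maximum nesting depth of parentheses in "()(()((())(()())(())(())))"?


Input: "()(()((())(()())(())(())))"
Tracking depth:
  Position 0 '(': depth becomes 1
  Position 1 ')': depth becomes 0
  Position 2 '(': depth becomes 1
  Position 3 '(': depth becomes 2
  Position 4 ')': depth becomes 1
  Position 5 '(': depth becomes 2
  Position 6 '(': depth becomes 3
  Position 7 '(': depth becomes 4
  Position 8 ')': depth becomes 3
  Position 9 ')': depth becomes 2
  Position 10 '(': depth becomes 3
  Position 11 '(': depth becomes 4
  Position 12 ')': depth becomes 3
  Position 13 '(': depth becomes 4
  Position 14 ')': depth becomes 3
  Position 15 ')': depth becomes 2
  Position 16 '(': depth becomes 3
  Position 17 '(': depth becomes 4
  Position 18 ')': depth becomes 3
  Position 19 ')': depth becomes 2
  Position 20 '(': depth becomes 3
  Position 21 '(': depth becomes 4
  Position 22 ')': depth becomes 3
  Position 23 ')': depth becomes 2
  Position 24 ')': depth becomes 1
  Position 25 ')': depth becomes 0
Maximum depth reached: 4

4


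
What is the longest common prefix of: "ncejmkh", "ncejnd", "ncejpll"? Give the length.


Words: ncejmkh, ncejnd, ncejpll
  Position 0: all 'n' => match
  Position 1: all 'c' => match
  Position 2: all 'e' => match
  Position 3: all 'j' => match
  Position 4: ('m', 'n', 'p') => mismatch, stop
LCP = "ncej" (length 4)

4


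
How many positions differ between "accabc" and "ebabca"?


Comparing "accabc" and "ebabca" position by position:
  Position 0: 'a' vs 'e' => DIFFER
  Position 1: 'c' vs 'b' => DIFFER
  Position 2: 'c' vs 'a' => DIFFER
  Position 3: 'a' vs 'b' => DIFFER
  Position 4: 'b' vs 'c' => DIFFER
  Position 5: 'c' vs 'a' => DIFFER
Positions that differ: 6

6


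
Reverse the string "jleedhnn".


Input: jleedhnn
Reading characters right to left:
  Position 7: 'n'
  Position 6: 'n'
  Position 5: 'h'
  Position 4: 'd'
  Position 3: 'e'
  Position 2: 'e'
  Position 1: 'l'
  Position 0: 'j'
Reversed: nnhdeelj

nnhdeelj


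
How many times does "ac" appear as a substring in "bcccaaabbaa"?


Searching for "ac" in "bcccaaabbaa"
Scanning each position:
  Position 0: "bc" => no
  Position 1: "cc" => no
  Position 2: "cc" => no
  Position 3: "ca" => no
  Position 4: "aa" => no
  Position 5: "aa" => no
  Position 6: "ab" => no
  Position 7: "bb" => no
  Position 8: "ba" => no
  Position 9: "aa" => no
Total occurrences: 0

0
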